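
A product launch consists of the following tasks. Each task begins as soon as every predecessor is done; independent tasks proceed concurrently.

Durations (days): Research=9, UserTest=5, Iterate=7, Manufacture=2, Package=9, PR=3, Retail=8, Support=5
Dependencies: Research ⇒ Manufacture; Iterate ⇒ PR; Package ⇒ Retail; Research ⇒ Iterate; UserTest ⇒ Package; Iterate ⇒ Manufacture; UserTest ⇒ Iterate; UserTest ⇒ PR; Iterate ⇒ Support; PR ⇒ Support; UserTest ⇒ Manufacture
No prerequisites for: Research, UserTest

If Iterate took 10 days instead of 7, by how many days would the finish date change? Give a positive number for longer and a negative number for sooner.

Actual critical path: Research→Iterate→PR→Support = 9+7+3+5 = 24 ⇒ 24 days.
Iterate is on the critical path; changing it to 10 makes that path 27 days.
The critical path is still Research→Iterate→PR→Support; finish is now 27 days.
Change in finish: 27 − 24 = +3 days.

3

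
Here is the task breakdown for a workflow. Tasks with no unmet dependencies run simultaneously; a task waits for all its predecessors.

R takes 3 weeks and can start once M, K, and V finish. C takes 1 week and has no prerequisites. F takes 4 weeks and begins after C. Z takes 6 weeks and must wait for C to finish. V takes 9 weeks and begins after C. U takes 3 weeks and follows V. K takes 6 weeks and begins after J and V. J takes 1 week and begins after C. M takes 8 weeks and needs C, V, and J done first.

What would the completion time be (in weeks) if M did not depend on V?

With the dependency in place, C→V→M→R = 1+9+8+3 = 21 sets the finish at 21 weeks.
Without V→M, M's earliest start moves from 10 to 2.
The longest chain is now C→V→K→R = 1+9+6+3 = 19, so the project takes 19 weeks.

19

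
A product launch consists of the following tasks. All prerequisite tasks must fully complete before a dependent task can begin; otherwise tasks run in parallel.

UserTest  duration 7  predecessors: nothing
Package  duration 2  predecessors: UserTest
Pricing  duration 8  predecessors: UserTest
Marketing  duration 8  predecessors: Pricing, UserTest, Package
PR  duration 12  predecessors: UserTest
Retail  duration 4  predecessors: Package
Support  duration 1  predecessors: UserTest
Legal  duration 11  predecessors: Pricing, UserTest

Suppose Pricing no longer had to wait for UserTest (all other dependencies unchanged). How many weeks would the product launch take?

With the dependency in place, UserTest→Pricing→Legal = 7+8+11 = 26 sets the finish at 26 weeks.
Without UserTest→Pricing, Pricing's earliest start moves from 7 to 0.
New critical path: UserTest→PR = 7+12 = 19 ⇒ 19 weeks.

19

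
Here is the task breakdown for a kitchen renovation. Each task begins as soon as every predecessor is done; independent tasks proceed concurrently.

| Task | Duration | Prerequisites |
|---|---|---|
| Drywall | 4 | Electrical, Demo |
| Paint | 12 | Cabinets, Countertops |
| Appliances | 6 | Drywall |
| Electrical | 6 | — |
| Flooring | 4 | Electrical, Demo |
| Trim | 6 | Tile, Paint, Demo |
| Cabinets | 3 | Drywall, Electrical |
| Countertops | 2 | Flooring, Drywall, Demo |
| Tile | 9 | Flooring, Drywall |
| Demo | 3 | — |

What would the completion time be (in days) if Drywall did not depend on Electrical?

With the dependency in place, Electrical→Drywall→Cabinets→Paint→Trim = 6+4+3+12+6 = 31 sets the finish at 31 days.
Without Electrical→Drywall, Drywall's earliest start moves from 6 to 3.
After: Electrical→Flooring→Countertops→Paint→Trim = 6+4+2+12+6 = 30 → 30 days.

30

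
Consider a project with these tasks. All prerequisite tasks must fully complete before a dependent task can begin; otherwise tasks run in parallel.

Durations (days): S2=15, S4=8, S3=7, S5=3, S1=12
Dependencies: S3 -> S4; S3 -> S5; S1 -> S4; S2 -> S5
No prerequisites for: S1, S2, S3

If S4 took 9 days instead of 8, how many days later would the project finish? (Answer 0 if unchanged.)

1

As given, the longest chain is S1→S4 = 12+8 = 20, so the finish is 20 days.
S4 lies on that path, so at 9 days the path becomes 21 days.
No other chain overtakes it, so the finish is 21 days.
Change in finish: 21 − 20 = +1 days.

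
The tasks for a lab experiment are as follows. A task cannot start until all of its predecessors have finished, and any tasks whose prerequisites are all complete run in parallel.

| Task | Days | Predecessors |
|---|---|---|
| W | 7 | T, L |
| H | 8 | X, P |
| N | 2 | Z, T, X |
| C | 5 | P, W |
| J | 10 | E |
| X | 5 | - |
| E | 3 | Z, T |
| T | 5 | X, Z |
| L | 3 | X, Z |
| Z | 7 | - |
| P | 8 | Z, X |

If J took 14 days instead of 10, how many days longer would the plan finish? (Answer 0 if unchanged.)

4

Critical path before the change: Z→T→E→J = 7+5+3+10 = 25 giving 25 days.
J is on the critical path; changing it to 14 makes that path 29 days.
That remains the longest chain; total 29 days.
Change in finish: 29 − 25 = +4 days.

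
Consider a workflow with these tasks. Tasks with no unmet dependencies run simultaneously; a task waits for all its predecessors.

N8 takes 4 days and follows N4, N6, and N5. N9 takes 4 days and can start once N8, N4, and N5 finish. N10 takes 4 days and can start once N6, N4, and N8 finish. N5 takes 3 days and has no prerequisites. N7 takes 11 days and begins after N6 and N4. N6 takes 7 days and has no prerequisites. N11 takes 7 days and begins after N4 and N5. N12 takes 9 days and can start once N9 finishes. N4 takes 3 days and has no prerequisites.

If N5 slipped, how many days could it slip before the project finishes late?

N6→N8→N9→N12 = 7+4+4+9 = 24 sets the makespan at 24 days.
Longest path through N5: 20 days (earliest finish 3, latest finish 7).
Float = 24 − 20 = 4.

4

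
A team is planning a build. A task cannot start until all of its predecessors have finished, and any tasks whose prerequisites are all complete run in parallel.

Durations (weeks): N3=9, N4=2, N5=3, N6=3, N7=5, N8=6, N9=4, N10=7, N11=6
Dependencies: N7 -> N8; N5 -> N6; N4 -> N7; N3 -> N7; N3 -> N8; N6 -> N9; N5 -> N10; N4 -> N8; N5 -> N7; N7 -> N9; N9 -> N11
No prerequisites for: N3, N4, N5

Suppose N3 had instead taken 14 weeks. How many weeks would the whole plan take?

29

Critical path before the change: N3→N7→N9→N11 = 9+5+4+6 = 24 giving 24 weeks.
N3 is on the critical path; changing it to 14 makes that path 29 weeks.
The critical path is still N3→N7→N9→N11; finish is now 29 weeks.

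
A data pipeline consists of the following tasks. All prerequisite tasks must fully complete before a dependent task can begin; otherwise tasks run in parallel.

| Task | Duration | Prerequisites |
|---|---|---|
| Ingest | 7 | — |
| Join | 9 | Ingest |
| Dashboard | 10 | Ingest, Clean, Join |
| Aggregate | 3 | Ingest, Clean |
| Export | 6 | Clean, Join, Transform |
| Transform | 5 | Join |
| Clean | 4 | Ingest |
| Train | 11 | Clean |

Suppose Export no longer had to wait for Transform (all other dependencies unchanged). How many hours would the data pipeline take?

With the dependency in place, Ingest→Join→Transform→Export = 7+9+5+6 = 27 sets the finish at 27 hours.
Without Transform→Export, Export's earliest start moves from 21 to 16.
The longest chain is now Ingest→Join→Dashboard = 7+9+10 = 26, so the data pipeline takes 26 hours.

26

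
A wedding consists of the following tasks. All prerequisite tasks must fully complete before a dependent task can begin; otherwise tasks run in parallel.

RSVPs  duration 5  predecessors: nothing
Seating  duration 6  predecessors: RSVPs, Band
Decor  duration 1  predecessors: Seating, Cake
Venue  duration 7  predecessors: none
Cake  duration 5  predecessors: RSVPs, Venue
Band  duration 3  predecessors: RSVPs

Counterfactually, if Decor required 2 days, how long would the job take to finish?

16

Actual critical path: RSVPs→Band→Seating→Decor = 5+3+6+1 = 15 ⇒ 15 days.
Since Decor is critical, the +1 change carries straight to that chain (now 16 days).
No other chain overtakes it, so the finish is 16 days.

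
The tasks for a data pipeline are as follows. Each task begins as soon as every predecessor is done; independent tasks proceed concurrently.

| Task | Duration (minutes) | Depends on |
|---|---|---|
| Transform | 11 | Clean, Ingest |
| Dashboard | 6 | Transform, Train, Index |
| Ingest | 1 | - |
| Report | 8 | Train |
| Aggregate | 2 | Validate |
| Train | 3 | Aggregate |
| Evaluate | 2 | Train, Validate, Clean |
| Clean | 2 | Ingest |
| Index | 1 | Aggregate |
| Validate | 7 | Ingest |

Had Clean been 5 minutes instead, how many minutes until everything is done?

Baseline: Ingest→Validate→Aggregate→Train→Report = 1+7+2+3+8 = 21 → 21 minutes.
Clean has 1 minute of float (longest path through it is 20).
New critical path: Ingest→Clean→Transform→Dashboard = 1+5+11+6 = 23 ⇒ 23 minutes.

23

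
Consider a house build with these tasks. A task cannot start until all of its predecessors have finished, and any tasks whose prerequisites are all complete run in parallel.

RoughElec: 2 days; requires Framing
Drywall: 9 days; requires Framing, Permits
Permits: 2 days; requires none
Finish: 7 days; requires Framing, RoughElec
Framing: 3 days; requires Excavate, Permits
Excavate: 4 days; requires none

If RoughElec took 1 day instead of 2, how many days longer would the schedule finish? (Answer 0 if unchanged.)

Critical path before the change: Excavate→Framing→RoughElec→Finish = 4+3+2+7 = 16 giving 16 days.
RoughElec lies on that path, so at 1 day the path becomes 15 days.
Now Excavate→Framing→Drywall = 4+3+9 = 16 is longest, so the finish becomes 16 days.
Change in finish: 16 − 16 = +0 days.

0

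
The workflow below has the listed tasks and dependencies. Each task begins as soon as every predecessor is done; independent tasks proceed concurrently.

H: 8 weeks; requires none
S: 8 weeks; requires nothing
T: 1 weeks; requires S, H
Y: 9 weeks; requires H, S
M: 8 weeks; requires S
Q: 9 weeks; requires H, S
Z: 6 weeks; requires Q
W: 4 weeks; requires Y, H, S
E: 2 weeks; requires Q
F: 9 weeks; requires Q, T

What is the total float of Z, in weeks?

3

Critical path: H→Q→F = 8+9+9 = 26, so the finish is 26 weeks.
The longest chain containing Z totals 23 weeks.
Slack of Z = 20 − 17 = 3 weeks.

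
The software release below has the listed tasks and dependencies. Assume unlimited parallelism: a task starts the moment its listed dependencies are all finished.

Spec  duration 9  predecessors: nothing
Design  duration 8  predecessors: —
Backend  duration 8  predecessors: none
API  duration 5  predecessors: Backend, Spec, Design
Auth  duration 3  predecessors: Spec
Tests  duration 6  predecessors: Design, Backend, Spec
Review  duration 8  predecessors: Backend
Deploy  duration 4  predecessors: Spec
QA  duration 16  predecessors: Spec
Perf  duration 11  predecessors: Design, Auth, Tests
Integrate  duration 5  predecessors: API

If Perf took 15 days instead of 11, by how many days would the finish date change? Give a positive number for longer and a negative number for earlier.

4

The binding path is Spec→Tests→Perf = 9+6+11 = 26; finish at 26 days.
Perf lies on that path, so at 15 days the path becomes 30 days.
No other chain overtakes it, so the finish is 30 days.
Change in finish: 30 − 26 = +4 days.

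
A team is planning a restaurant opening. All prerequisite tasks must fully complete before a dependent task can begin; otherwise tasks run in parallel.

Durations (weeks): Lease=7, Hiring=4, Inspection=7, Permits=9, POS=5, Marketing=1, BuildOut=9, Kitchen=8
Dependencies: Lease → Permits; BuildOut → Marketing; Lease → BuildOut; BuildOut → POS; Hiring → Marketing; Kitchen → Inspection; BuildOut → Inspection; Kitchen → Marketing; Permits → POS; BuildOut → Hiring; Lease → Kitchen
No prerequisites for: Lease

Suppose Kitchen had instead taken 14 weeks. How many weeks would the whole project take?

28

The binding path is Lease→BuildOut→Inspection = 7+9+7 = 23; finish at 23 weeks.
The longest path through Kitchen is only 22 weeks, so Kitchen has float 1.
New critical path: Lease→Kitchen→Inspection = 7+14+7 = 28 ⇒ 28 weeks.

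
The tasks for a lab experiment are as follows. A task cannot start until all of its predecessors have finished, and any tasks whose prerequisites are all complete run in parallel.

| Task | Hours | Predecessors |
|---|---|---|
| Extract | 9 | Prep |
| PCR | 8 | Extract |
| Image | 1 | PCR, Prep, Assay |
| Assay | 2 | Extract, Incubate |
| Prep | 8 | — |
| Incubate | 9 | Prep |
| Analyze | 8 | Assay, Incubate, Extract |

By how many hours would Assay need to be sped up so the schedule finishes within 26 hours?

Current finish: 27 hours; target: 26.
Assay is on every critical path, so each hour cut from Assay cuts the finish by one (this holds down to a finish of 26).
Need 27 − 26 = 1 hour off Assay → Assay becomes 1 hour, finish becomes 26.

1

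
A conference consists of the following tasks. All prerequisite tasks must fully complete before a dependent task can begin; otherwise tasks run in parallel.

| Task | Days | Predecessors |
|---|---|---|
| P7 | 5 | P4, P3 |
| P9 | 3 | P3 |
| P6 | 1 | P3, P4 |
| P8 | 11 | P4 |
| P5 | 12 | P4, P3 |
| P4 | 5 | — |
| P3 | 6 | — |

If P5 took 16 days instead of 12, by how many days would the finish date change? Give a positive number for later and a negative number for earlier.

4

As given, the longest chain is P3→P5 = 6+12 = 18, so the finish is 18 days.
P5 is on the critical path; changing it to 16 makes that path 22 days.
No other chain overtakes it, so the finish is 22 days.
Change in finish: 22 − 18 = +4 days.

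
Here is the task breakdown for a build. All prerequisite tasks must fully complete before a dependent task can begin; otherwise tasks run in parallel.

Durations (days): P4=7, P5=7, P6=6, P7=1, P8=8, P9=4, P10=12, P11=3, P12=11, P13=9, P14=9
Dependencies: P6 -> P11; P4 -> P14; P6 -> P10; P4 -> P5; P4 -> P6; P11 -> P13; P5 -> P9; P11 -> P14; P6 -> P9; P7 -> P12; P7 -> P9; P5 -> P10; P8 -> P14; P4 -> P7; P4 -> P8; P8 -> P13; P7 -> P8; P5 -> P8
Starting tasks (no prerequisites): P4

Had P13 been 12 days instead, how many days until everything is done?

Baseline: P4→P5→P8→P13 = 7+7+8+9 = 31 → 31 days.
Since P13 is critical, the +3 change carries straight to that chain (now 34 days).
The critical path is still P4→P5→P8→P13; finish is now 34 days.

34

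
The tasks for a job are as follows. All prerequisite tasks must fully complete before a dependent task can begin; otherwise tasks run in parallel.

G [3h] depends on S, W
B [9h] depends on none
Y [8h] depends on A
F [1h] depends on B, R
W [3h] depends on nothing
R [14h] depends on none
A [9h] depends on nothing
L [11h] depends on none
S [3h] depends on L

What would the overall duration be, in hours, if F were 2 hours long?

As given, the longest chain is A→Y = 9+8 = 17, so the finish is 17 hours.
The longest path through F is only 15 hours, so F has float 2.
No other chain overtakes it, so the finish is 17 hours.

17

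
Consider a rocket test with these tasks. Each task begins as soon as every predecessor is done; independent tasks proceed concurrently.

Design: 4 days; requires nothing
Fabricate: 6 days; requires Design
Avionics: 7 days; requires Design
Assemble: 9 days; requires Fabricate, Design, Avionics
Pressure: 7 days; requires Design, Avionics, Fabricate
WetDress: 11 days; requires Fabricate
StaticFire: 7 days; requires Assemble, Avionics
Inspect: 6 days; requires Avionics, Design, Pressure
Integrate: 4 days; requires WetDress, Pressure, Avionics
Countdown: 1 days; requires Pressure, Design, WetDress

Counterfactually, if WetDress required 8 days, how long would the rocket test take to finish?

27

The binding path is Design→Avionics→Assemble→StaticFire = 4+7+9+7 = 27; finish at 27 days.
WetDress has 2 days of float (longest path through it is 25).
No other chain overtakes it, so the finish is 27 days.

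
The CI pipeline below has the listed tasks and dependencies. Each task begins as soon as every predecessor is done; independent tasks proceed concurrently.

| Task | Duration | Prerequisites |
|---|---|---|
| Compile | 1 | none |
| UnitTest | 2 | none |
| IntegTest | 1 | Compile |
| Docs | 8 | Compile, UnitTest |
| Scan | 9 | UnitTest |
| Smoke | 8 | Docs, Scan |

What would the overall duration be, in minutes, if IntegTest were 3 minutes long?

As given, the longest chain is UnitTest→Scan→Smoke = 2+9+8 = 19, so the finish is 19 minutes.
IntegTest has 17 minutes of float (longest path through it is 2).
No other chain overtakes it, so the finish is 19 minutes.

19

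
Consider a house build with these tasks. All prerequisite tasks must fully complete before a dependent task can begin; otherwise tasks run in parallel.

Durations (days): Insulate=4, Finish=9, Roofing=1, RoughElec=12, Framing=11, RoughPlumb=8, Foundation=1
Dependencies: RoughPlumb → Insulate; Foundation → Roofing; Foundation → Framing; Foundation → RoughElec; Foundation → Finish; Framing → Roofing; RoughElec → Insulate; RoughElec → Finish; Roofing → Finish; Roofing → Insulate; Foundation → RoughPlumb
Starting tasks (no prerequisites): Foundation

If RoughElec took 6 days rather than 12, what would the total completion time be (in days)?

Critical path before the change: Foundation→RoughElec→Finish = 1+12+9 = 22 giving 22 days.
RoughElec is on the critical path; changing it to 6 makes that path 16 days.
The binding chain switches to Foundation→Framing→Roofing→Finish = 1+11+1+9 = 22; finish 22 days.

22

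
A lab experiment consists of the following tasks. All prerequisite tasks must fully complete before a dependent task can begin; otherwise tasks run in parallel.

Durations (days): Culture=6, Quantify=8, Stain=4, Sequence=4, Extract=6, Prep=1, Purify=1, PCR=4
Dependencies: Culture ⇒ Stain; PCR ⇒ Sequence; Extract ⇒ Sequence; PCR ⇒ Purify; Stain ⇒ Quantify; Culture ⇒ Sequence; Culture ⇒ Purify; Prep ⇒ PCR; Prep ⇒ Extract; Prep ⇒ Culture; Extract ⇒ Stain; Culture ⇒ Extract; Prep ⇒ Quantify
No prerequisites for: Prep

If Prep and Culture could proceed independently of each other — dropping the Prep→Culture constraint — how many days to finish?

24

With the dependency in place, Prep→Culture→Extract→Stain→Quantify = 1+6+6+4+8 = 25 sets the finish at 25 days.
Without Prep→Culture, Culture's earliest start moves from 1 to 0.
After: Culture→Extract→Stain→Quantify = 6+6+4+8 = 24 → 24 days.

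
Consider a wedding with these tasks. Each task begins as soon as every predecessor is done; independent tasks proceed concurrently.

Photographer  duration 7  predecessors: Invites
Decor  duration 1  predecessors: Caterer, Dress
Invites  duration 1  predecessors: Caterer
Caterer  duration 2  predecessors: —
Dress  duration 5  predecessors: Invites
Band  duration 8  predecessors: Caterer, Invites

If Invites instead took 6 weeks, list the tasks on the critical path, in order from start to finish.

Caterer, Invites, Band

Actual critical path: Caterer→Invites→Band = 2+1+8 = 11 ⇒ 11 weeks.
Invites lies on that path, so at 6 weeks the path becomes 16 weeks.
No other chain overtakes it, so the finish is 16 weeks.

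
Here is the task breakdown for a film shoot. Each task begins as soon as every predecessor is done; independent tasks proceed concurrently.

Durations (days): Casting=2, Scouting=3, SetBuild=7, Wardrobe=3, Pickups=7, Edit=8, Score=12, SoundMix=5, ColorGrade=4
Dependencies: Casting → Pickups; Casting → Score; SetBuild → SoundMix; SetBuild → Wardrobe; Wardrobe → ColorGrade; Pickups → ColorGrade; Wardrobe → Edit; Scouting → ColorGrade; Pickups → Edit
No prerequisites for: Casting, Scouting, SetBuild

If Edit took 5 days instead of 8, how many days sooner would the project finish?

3

The binding path is SetBuild→Wardrobe→Edit = 7+3+8 = 18; finish at 18 days.
Edit lies on that path, so at 5 days the path becomes 15 days.
The critical path is still SetBuild→Wardrobe→Edit; finish is now 15 days.
Change in finish: 15 − 18 = -3 days.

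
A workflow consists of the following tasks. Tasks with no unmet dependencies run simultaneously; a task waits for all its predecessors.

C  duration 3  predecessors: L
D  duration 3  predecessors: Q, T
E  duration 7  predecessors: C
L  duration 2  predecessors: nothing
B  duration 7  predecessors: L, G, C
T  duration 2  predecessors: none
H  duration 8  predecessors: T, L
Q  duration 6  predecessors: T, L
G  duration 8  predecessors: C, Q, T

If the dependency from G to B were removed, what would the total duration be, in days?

16

Before: longest chain L→Q→G→B = 2+6+8+7 = 23, finish 23.
Without G→B, B's earliest start moves from 16 to 5.
The longest chain is now L→Q→G = 2+6+8 = 16, so the plan takes 16 days.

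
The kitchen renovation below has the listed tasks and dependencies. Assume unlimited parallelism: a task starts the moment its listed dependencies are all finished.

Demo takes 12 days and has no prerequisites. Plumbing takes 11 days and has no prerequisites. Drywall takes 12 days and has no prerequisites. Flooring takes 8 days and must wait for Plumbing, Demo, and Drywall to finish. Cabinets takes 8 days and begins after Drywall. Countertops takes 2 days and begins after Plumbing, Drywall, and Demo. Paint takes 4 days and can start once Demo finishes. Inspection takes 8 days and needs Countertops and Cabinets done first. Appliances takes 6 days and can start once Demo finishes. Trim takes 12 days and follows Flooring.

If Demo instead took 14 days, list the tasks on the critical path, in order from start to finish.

Baseline: Demo→Flooring→Trim = 12+8+12 = 32 → 32 days.
Demo lies on that path, so at 14 days the path becomes 34 days.
That remains the longest chain; total 34 days.

Demo, Flooring, Trim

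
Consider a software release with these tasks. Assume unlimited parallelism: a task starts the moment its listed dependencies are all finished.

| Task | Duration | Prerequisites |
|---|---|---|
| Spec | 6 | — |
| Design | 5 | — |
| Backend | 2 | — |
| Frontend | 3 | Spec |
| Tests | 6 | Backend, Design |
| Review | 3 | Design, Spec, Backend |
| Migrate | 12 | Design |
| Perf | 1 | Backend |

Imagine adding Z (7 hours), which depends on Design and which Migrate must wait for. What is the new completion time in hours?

Originally the software release takes 17 hours.
With Z inserted, Migrate now waits for max(Design, Z).
New critical path: Design→Z→Migrate = 5+7+12 = 24 ⇒ 24 hours.

24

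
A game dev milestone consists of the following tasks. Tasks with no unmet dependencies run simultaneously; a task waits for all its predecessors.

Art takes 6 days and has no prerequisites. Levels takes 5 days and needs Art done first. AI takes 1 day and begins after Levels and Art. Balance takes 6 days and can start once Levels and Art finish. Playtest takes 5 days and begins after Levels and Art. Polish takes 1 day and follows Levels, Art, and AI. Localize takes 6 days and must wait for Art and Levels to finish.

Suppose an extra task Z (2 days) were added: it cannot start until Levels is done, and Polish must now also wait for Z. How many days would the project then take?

17

Originally the project takes 17 days.
With Z inserted, Polish now waits for max(Levels, Art, AI, Z).
New critical path: Art→Levels→Balance = 6+5+6 = 17 ⇒ 17 days.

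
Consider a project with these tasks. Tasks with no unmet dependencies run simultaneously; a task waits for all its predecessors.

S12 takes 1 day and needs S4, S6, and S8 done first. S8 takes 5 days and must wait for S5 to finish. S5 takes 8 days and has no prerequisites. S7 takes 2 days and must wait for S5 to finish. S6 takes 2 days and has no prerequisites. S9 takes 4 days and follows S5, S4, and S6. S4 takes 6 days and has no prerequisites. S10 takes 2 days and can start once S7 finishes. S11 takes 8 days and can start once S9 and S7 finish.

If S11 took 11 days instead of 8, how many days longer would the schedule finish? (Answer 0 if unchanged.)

3

The binding path is S5→S9→S11 = 8+4+8 = 20; finish at 20 days.
S11 is on the critical path; changing it to 11 makes that path 23 days.
The critical path is still S5→S9→S11; finish is now 23 days.
Change in finish: 23 − 20 = +3 days.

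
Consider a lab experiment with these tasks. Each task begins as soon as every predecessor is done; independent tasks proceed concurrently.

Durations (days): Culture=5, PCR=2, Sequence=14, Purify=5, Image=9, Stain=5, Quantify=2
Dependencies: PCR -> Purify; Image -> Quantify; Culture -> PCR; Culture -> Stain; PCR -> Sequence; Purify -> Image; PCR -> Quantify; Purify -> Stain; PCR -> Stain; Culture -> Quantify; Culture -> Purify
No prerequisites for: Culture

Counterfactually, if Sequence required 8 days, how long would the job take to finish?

23

Critical path before the change: Culture→PCR→Purify→Image→Quantify = 5+2+5+9+2 = 23 giving 23 days.
The longest path through Sequence is only 21 days, so Sequence has float 2.
No other chain overtakes it, so the finish is 23 days.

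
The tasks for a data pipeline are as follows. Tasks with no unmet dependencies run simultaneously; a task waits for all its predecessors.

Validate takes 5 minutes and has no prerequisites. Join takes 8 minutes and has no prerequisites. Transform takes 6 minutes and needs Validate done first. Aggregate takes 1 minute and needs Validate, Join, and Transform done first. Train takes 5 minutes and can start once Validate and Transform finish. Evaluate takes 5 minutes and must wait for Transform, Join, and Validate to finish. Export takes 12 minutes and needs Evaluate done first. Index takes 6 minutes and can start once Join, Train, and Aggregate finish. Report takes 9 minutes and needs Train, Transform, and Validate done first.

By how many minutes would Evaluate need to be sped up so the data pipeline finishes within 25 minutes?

3

Current finish: 28 minutes; target: 25.
Evaluate is on every critical path, so each minute cut from Evaluate cuts the finish by one (this holds down to a finish of 25).
Need 28 − 25 = 3 minutes off Evaluate → Evaluate becomes 2 minutes, finish becomes 25.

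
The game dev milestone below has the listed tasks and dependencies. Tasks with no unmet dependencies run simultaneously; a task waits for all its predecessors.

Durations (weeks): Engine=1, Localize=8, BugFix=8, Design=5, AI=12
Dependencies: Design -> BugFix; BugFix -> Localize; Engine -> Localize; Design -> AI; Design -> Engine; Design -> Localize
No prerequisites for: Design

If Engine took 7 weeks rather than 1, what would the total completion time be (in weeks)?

21

Actual critical path: Design→BugFix→Localize = 5+8+8 = 21 ⇒ 21 weeks.
The longest path through Engine is only 14 weeks, so Engine has float 7.
That remains the longest chain; total 21 weeks.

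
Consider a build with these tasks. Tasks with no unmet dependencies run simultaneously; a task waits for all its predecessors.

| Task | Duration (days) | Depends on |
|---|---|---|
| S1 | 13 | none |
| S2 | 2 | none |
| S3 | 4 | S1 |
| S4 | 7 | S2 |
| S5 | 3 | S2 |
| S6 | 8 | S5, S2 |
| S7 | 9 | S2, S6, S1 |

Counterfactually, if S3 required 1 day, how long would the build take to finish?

Actual critical path: S1→S7 = 13+9 = 22 ⇒ 22 days.
S3 is off the critical path — its longest chain is 17 days, giving 5 of slack.
No other chain overtakes it, so the finish is 22 days.

22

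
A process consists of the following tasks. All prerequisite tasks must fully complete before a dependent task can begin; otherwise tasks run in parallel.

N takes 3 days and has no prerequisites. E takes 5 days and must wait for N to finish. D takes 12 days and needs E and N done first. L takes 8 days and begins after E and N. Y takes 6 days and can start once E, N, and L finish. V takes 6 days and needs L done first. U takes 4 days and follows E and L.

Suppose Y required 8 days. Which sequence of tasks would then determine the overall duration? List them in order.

N, E, L, Y

Baseline: N→E→L→Y = 3+5+8+6 = 22 → 22 days.
Y is on the critical path; changing it to 8 makes that path 24 days.
The critical path is still N→E→L→Y; finish is now 24 days.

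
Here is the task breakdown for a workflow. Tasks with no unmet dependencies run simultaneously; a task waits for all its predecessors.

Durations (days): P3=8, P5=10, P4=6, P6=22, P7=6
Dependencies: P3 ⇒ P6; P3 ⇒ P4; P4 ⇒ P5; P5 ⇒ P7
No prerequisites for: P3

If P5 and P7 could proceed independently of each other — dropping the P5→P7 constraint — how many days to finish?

Before: longest chain P3→P4→P5→P7 = 8+6+10+6 = 30, finish 30.
Without P5→P7, P7's earliest start moves from 24 to 0.
The longest chain is now P3→P6 = 8+22 = 30, so the job takes 30 days.

30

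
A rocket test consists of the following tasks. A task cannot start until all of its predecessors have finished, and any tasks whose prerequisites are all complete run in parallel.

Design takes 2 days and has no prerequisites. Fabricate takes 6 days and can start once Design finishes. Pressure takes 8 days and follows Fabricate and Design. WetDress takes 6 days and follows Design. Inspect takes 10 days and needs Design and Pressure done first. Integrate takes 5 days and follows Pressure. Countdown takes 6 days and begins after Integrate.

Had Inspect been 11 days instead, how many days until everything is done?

27

Critical path before the change: Design→Fabricate→Pressure→Integrate→Countdown = 2+6+8+5+6 = 27 giving 27 days.
Inspect has 1 day of float (longest path through it is 26).
The binding chain switches to Design→Fabricate→Pressure→Inspect = 2+6+8+11 = 27; finish 27 days.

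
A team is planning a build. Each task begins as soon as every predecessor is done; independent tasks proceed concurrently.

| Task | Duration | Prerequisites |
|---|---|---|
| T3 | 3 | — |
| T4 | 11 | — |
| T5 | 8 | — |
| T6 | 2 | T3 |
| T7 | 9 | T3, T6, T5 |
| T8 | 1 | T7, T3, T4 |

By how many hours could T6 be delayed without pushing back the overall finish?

3

The longest chain is T5→T7→T8 = 8+9+1 = 18; overall finish 18 hours.
The longest chain containing T6 totals 15 hours.
Slack of T6 = 6 − 3 = 3 hours.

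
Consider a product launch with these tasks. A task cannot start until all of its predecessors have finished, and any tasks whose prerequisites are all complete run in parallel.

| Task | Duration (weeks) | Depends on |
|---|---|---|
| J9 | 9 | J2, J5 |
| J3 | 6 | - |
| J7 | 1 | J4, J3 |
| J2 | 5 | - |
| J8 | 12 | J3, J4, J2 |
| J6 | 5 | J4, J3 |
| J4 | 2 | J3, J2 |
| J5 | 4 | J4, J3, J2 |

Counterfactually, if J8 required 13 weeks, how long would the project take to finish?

21

Critical path before the change: J3→J4→J5→J9 = 6+2+4+9 = 21 giving 21 weeks.
J8 has 1 week of float (longest path through it is 20).
No other chain overtakes it, so the finish is 21 weeks.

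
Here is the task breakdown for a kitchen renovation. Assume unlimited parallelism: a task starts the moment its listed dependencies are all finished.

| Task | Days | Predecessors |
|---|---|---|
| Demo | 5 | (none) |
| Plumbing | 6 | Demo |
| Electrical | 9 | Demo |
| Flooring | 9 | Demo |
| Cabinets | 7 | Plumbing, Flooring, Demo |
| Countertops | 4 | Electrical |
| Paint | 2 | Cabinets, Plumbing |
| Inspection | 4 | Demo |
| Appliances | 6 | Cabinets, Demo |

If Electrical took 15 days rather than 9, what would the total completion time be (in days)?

The binding path is Demo→Flooring→Cabinets→Appliances = 5+9+7+6 = 27; finish at 27 days.
Electrical has 9 days of float (longest path through it is 18).
The critical path is still Demo→Flooring→Cabinets→Appliances; finish is now 27 days.

27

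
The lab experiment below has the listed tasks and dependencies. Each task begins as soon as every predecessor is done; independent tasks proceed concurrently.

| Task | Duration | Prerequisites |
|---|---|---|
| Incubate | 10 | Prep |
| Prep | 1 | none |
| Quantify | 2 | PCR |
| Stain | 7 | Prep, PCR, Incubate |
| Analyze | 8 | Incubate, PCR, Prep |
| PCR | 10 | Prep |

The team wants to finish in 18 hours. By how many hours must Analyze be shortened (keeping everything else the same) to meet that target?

1

Current finish: 19 hours; target: 18.
Analyze is on every critical path, so each hour cut from Analyze cuts the finish by one (this holds down to a finish of 18).
Need 19 − 18 = 1 hour off Analyze → Analyze becomes 7 hours, finish becomes 18.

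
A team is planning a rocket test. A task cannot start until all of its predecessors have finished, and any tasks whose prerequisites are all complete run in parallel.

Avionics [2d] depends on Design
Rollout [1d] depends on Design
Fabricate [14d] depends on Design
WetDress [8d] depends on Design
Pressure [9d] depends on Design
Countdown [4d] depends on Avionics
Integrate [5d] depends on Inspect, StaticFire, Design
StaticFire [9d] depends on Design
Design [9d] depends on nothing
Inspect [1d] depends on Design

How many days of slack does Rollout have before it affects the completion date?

Critical path: Design→Fabricate = 9+14 = 23, so the finish is 23 days.
Rollout finishes as early as 10 and must finish by 23.
Slack of Rollout = 22 − 9 = 13 days.

13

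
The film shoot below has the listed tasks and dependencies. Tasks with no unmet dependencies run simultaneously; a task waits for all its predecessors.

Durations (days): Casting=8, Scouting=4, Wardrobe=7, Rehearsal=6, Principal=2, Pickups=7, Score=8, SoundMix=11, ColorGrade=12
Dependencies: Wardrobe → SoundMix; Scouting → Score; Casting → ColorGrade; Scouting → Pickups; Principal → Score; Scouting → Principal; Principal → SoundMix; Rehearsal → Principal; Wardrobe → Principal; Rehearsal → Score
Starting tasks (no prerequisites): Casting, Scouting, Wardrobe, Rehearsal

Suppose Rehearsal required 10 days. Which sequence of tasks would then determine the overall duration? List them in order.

Critical path before the change: Casting→ColorGrade = 8+12 = 20 giving 20 days.
Rehearsal is off the critical path — its longest chain is 19 days, giving 1 of slack.
The binding chain switches to Rehearsal→Principal→SoundMix = 10+2+11 = 23; finish 23 days.

Rehearsal, Principal, SoundMix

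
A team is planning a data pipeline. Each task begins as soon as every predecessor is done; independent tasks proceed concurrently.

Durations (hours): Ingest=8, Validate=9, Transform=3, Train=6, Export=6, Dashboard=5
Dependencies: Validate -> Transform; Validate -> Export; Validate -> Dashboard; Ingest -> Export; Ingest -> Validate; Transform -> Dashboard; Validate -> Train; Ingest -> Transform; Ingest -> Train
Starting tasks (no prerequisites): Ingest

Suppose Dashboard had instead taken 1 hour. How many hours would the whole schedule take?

Critical path before the change: Ingest→Validate→Transform→Dashboard = 8+9+3+5 = 25 giving 25 hours.
Dashboard lies on that path, so at 1 hour the path becomes 21 hours.
New critical path: Ingest→Validate→Train = 8+9+6 = 23 ⇒ 23 hours.

23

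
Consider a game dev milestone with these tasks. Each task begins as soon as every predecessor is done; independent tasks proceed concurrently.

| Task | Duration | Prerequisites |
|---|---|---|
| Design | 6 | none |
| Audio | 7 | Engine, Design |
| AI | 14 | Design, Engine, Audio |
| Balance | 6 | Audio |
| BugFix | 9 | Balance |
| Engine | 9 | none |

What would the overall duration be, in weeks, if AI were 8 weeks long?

31

Actual critical path: Engine→Audio→Balance→BugFix = 9+7+6+9 = 31 ⇒ 31 weeks.
AI has 1 week of float (longest path through it is 30).
No other chain overtakes it, so the finish is 31 weeks.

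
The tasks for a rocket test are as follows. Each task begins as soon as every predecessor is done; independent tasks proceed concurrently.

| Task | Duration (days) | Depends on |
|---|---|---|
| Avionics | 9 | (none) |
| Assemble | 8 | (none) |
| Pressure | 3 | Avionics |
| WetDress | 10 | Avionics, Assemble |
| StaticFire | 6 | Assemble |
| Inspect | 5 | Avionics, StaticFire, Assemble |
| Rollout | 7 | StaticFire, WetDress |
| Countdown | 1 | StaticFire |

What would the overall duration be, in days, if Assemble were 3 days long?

26

Critical path before the change: Avionics→WetDress→Rollout = 9+10+7 = 26 giving 26 days.
The longest path through Assemble is only 25 days, so Assemble has float 1.
That remains the longest chain; total 26 days.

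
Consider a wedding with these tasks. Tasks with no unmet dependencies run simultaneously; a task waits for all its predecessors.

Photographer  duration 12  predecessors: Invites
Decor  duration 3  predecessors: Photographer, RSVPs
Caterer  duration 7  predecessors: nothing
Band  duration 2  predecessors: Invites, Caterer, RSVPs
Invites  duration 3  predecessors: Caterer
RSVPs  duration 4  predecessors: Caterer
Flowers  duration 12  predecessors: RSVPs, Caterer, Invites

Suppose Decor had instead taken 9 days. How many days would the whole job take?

31

Actual critical path: Caterer→Invites→Photographer→Decor = 7+3+12+3 = 25 ⇒ 25 days.
Decor is on the critical path; changing it to 9 makes that path 31 days.
The critical path is still Caterer→Invites→Photographer→Decor; finish is now 31 days.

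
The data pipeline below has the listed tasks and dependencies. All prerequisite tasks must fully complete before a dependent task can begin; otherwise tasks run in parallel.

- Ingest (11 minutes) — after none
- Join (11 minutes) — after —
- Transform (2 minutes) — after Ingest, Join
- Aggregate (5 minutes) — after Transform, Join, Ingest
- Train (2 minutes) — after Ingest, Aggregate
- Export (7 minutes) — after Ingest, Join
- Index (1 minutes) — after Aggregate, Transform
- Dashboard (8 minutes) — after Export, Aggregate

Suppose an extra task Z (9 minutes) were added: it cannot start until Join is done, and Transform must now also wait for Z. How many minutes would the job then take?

Originally the job takes 26 minutes.
With Z inserted, Transform now waits for max(Ingest, Join, Z).
New critical path: Join→Z→Transform→Aggregate→Dashboard = 11+9+2+5+8 = 35 ⇒ 35 minutes.

35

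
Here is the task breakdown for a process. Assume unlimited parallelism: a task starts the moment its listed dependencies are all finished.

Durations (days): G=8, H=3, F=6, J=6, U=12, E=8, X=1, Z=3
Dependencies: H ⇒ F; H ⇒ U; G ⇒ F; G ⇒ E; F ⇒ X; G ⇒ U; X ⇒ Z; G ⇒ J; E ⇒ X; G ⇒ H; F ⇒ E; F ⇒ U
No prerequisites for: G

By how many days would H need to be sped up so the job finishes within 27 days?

Current finish: 29 days; target: 27.
H is on every critical path, so each day cut from H cuts the finish by one (this holds down to a finish of 27).
Need 29 − 27 = 2 days off H → H becomes 1 day, finish becomes 27.

2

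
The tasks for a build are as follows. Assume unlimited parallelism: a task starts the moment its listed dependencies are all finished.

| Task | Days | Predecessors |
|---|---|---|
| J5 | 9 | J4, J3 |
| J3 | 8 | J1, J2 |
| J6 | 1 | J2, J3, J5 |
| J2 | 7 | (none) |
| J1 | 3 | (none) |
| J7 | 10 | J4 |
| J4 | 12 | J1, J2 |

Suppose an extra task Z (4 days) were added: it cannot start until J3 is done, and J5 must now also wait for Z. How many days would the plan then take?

Originally the plan takes 29 days.
With Z inserted, J5 now waits for max(J4, J3, Z).
New critical path: J2→J3→Z→J5→J6 = 7+8+4+9+1 = 29 ⇒ 29 days.

29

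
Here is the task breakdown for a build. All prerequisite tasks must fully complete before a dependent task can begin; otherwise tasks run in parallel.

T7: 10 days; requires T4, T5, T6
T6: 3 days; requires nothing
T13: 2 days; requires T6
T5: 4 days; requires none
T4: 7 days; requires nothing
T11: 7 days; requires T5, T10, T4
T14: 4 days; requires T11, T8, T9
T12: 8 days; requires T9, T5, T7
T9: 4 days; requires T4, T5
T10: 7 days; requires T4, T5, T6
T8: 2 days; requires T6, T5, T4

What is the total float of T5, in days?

3

T4→T7→T12 = 7+10+8 = 25 sets the makespan at 25 days.
The longest chain containing T5 totals 22 days.
So T5 can slip 7 − 4 = 3 days.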